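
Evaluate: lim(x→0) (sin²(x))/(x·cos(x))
This is a 0/0 indeterminate form.

Apply L'Hôpital's rule: differentiate numerator and denominator separately.
  f(x) = sin(x)^2   ⇒   f'(x) = 2·sin(x)·cos(x)
  g(x) = x·cos(x)   ⇒   g'(x) = -x·sin(x) + cos(x)
  lim(x→0) f'(x)/g'(x) = lim(x→0) (2·sin(x)·cos(x))/(-x·sin(x) + cos(x))
  = 0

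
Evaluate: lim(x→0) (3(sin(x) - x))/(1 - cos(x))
This is a 0/0 indeterminate form.

Apply L'Hôpital's rule: differentiate numerator and denominator separately.
  f(x) = -3·x + 3·sin(x)   ⇒   f'(x) = 3·cos(x) - 3
  g(x) = 1 - cos(x)   ⇒   g'(x) = sin(x)
  lim(x→0) f'(x)/g'(x) = lim(x→0) (3·cos(x) - 3)/(sin(x))
  = 0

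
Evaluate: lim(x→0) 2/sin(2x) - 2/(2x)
This is an ∞-∞ indeterminate form.

Combine fractions or rationalize to convert ∞-∞ to 0/0 form:
  lim(x→0) 2/sin(2x) - 2/(2x) = 0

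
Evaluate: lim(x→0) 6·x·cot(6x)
This is a 0·∞ indeterminate form.

Rewrite 0·∞ as a quotient (0/0 or ∞/∞ form), then apply L'Hôpital's rule:
  lim(x→0) 6·x·cot(6x) = 1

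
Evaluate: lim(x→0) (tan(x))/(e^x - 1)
This is a 0/0 indeterminate form.

Apply L'Hôpital's rule: differentiate numerator and denominator separately.
  f(x) = tan(x)   ⇒   f'(x) = tan(x)^2 + 1
  g(x) = e^(x) - 1   ⇒   g'(x) = e^(x)
  lim(x→0) f'(x)/g'(x) = lim(x→0) (tan(x)^2 + 1)/(e^(x))
  = 1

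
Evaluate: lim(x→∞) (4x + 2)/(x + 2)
This is an ∞/∞ indeterminate form.

Apply L'Hôpital's rule: differentiate numerator and denominator separately.
  f(x) = 4·x + 2   ⇒   f'(x) = 4
  g(x) = x + 2   ⇒   g'(x) = 1
  lim(x→∞) f'(x)/g'(x) = lim(x→∞) (4)/(1)
  = 4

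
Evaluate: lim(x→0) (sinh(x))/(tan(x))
This is a 0/0 indeterminate form.

Apply L'Hôpital's rule: differentiate numerator and denominator separately.
  f(x) = sinh(x)   ⇒   f'(x) = cosh(x)
  g(x) = tan(x)   ⇒   g'(x) = tan(x)^2 + 1
  lim(x→0) f'(x)/g'(x) = lim(x→0) (cosh(x))/(tan(x)^2 + 1)
  = 1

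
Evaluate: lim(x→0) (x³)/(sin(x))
This is a 0/0 indeterminate form.

Apply L'Hôpital's rule: differentiate numerator and denominator separately.
  f(x) = x^3   ⇒   f'(x) = 3·x^2
  g(x) = sin(x)   ⇒   g'(x) = cos(x)
  lim(x→0) f'(x)/g'(x) = lim(x→0) (3·x^2)/(cos(x))
  = 0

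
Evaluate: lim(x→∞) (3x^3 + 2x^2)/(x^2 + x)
This is an ∞/∞ indeterminate form.

Apply L'Hôpital's rule: differentiate numerator and denominator separately.
  f(x) = 3·x^3 + 2·x^2   ⇒   f'(x) = 9·x^2 + 4·x
  g(x) = x^2 + x   ⇒   g'(x) = 2·x + 1
  lim(x→∞) f'(x)/g'(x) = lim(x→∞) (9·x^2 + 4·x)/(2·x + 1)
  = ∞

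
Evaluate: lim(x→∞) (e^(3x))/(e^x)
This is an ∞/∞ indeterminate form.

Apply L'Hôpital's rule: differentiate numerator and denominator separately.
  f(x) = e^(3·x)   ⇒   f'(x) = 3·e^(3·x)
  g(x) = e^(x)   ⇒   g'(x) = e^(x)
  lim(x→∞) f'(x)/g'(x) = lim(x→∞) (3·e^(3·x))/(e^(x))
  = ∞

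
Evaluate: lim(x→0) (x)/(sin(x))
This is a 0/0 indeterminate form.

Apply L'Hôpital's rule: differentiate numerator and denominator separately.
  f(x) = x   ⇒   f'(x) = 1
  g(x) = sin(x)   ⇒   g'(x) = cos(x)
  lim(x→0) f'(x)/g'(x) = lim(x→0) (1)/(cos(x))
  = 1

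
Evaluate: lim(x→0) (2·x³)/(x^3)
This is a 0/0 indeterminate form.

Apply L'Hôpital's rule: differentiate numerator and denominator separately.
  f(x) = 2·x^3   ⇒   f'(x) = 6·x^2
  g(x) = x^3   ⇒   g'(x) = 3·x^2
  lim(x→0) f'(x)/g'(x) = lim(x→0) (6·x^2)/(3·x^2)
  = 2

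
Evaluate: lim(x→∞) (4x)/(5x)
This is an ∞/∞ indeterminate form.

Apply L'Hôpital's rule: differentiate numerator and denominator separately.
  f(x) = 4·x   ⇒   f'(x) = 4
  g(x) = 5·x   ⇒   g'(x) = 5
  lim(x→∞) f'(x)/g'(x) = lim(x→∞) (4)/(5)
  = 4/5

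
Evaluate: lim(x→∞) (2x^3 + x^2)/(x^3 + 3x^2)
This is an ∞/∞ indeterminate form.

Apply L'Hôpital's rule: differentiate numerator and denominator separately.
  f(x) = 2·x^3 + x^2   ⇒   f'(x) = 6·x^2 + 2·x
  g(x) = x^3 + 3·x^2   ⇒   g'(x) = 3·x^2 + 6·x
  lim(x→∞) f'(x)/g'(x) = lim(x→∞) (6·x^2 + 2·x)/(3·x^2 + 6·x)
  = 2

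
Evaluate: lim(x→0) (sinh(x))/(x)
This is a 0/0 indeterminate form.

Apply L'Hôpital's rule: differentiate numerator and denominator separately.
  f(x) = sinh(x)   ⇒   f'(x) = cosh(x)
  g(x) = x   ⇒   g'(x) = 1
  lim(x→0) f'(x)/g'(x) = lim(x→0) (cosh(x))/(1)
  = 1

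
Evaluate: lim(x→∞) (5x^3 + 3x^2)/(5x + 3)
This is an ∞/∞ indeterminate form.

Apply L'Hôpital's rule: differentiate numerator and denominator separately.
  f(x) = 5·x^3 + 3·x^2   ⇒   f'(x) = 15·x^2 + 6·x
  g(x) = 5·x + 3   ⇒   g'(x) = 5
  lim(x→∞) f'(x)/g'(x) = lim(x→∞) (15·x^2 + 6·x)/(5)
  = ∞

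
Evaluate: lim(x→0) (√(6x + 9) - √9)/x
This is a standard limit.

Factor or rationalize the expression:
  lim(x→0) (√(6x + 9) - √9)/x = 1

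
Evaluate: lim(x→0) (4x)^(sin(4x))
This is an exponential indeterminate form.

For exponential indeterminate forms, take the natural log:
  Let L = lim(x→0) (4x)^(sin(4x))
  Then ln(L) = lim(x→0) [exponent × ln(base)]
  Evaluate using L'Hôpital or standard limits, then exponentiate.
  L = 1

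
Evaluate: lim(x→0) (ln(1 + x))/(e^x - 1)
This is a 0/0 indeterminate form.

Apply L'Hôpital's rule: differentiate numerator and denominator separately.
  f(x) = ln(x + 1)   ⇒   f'(x) = 1/(x + 1)
  g(x) = e^(x) - 1   ⇒   g'(x) = e^(x)
  lim(x→0) f'(x)/g'(x) = lim(x→0) (1/(x + 1))/(e^(x))
  = 1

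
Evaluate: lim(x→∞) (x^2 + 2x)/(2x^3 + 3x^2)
This is an ∞/∞ indeterminate form.

Apply L'Hôpital's rule: differentiate numerator and denominator separately.
  f(x) = x^2 + 2·x   ⇒   f'(x) = 2·x + 2
  g(x) = 2·x^3 + 3·x^2   ⇒   g'(x) = 6·x^2 + 6·x
  lim(x→∞) f'(x)/g'(x) = lim(x→∞) (2·x + 2)/(6·x^2 + 6·x)
  = 0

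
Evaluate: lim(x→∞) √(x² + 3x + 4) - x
This is an ∞-∞ indeterminate form.

Combine fractions or rationalize to convert ∞-∞ to 0/0 form:
  lim(x→∞) √(x² + 3x + 4) - x = 3/2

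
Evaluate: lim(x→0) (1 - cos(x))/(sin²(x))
This is a 0/0 indeterminate form.

Apply L'Hôpital's rule: differentiate numerator and denominator separately.
  f(x) = 1 - cos(x)   ⇒   f'(x) = sin(x)
  g(x) = sin(x)^2   ⇒   g'(x) = 2·sin(x)·cos(x)
  lim(x→0) f'(x)/g'(x) = lim(x→0) (sin(x))/(2·sin(x)·cos(x))
  = 1/2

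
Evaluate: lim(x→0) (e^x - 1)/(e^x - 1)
This is a 0/0 indeterminate form.

Apply L'Hôpital's rule: differentiate numerator and denominator separately.
  f(x) = e^(x) - 1   ⇒   f'(x) = e^(x)
  g(x) = e^(x) - 1   ⇒   g'(x) = e^(x)
  lim(x→0) f'(x)/g'(x) = lim(x→0) (e^(x))/(e^(x))
  = 1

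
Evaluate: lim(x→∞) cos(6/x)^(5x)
This is an exponential indeterminate form.

For exponential indeterminate forms, take the natural log:
  Let L = lim(x→∞) cos(6/x)^(5x)
  Then ln(L) = lim(x→∞) [exponent × ln(base)]
  Evaluate using L'Hôpital or standard limits, then exponentiate.
  L = 1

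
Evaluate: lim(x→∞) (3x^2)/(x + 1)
This is an ∞/∞ indeterminate form.

Apply L'Hôpital's rule: differentiate numerator and denominator separately.
  f(x) = 3·x^2   ⇒   f'(x) = 6·x
  g(x) = x + 1   ⇒   g'(x) = 1
  lim(x→∞) f'(x)/g'(x) = lim(x→∞) (6·x)/(1)
  = ∞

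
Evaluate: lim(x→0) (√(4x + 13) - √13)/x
This is a standard limit.

Factor or rationalize the expression:
  lim(x→0) (√(4x + 13) - √13)/x = 2·sqrt(13)/13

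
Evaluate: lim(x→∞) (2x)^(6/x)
This is an exponential indeterminate form.

For exponential indeterminate forms, take the natural log:
  Let L = lim(x→∞) (2x)^(6/x)
  Then ln(L) = lim(x→∞) [exponent × ln(base)]
  Evaluate using L'Hôpital or standard limits, then exponentiate.
  L = 1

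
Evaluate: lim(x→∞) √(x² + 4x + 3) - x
This is an ∞-∞ indeterminate form.

Combine fractions or rationalize to convert ∞-∞ to 0/0 form:
  lim(x→∞) √(x² + 4x + 3) - x = 2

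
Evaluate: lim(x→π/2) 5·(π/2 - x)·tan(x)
This is a 0·∞ indeterminate form.

Rewrite 0·∞ as a quotient (0/0 or ∞/∞ form), then apply L'Hôpital's rule:
  lim(x→π/2) 5·(π/2 - x)·tan(x) = 5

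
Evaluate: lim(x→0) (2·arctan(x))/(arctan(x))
This is a 0/0 indeterminate form.

Apply L'Hôpital's rule: differentiate numerator and denominator separately.
  f(x) = 2·atan(x)   ⇒   f'(x) = 2/(x^2 + 1)
  g(x) = atan(x)   ⇒   g'(x) = 1/(x^2 + 1)
  lim(x→0) f'(x)/g'(x) = lim(x→0) (2/(x^2 + 1))/(1/(x^2 + 1))
  = 2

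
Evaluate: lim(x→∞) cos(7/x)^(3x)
This is an exponential indeterminate form.

For exponential indeterminate forms, take the natural log:
  Let L = lim(x→∞) cos(7/x)^(3x)
  Then ln(L) = lim(x→∞) [exponent × ln(base)]
  Evaluate using L'Hôpital or standard limits, then exponentiate.
  L = 1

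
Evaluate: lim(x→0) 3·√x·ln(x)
This is a 0·∞ indeterminate form.

Rewrite 0·∞ as a quotient (0/0 or ∞/∞ form), then apply L'Hôpital's rule:
  lim(x→0) 3·√x·ln(x) = 0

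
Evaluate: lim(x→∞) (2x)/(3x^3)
This is an ∞/∞ indeterminate form.

Apply L'Hôpital's rule: differentiate numerator and denominator separately.
  f(x) = 2·x   ⇒   f'(x) = 2
  g(x) = 3·x^3   ⇒   g'(x) = 9·x^2
  lim(x→∞) f'(x)/g'(x) = lim(x→∞) (2)/(9·x^2)
  = 0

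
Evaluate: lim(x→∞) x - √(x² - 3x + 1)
This is an ∞-∞ indeterminate form.

Combine fractions or rationalize to convert ∞-∞ to 0/0 form:
  lim(x→∞) x - √(x² - 3x + 1) = 3/2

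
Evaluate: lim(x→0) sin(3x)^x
This is an exponential indeterminate form.

For exponential indeterminate forms, take the natural log:
  Let L = lim(x→0) sin(3x)^x
  Then ln(L) = lim(x→0) [exponent × ln(base)]
  Evaluate using L'Hôpital or standard limits, then exponentiate.
  L = 1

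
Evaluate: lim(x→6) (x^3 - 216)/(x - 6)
This is a standard limit.

Factor or rationalize the expression:
  lim(x→6) (x^3 - 216)/(x - 6) = 108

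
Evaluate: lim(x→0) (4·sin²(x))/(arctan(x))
This is a 0/0 indeterminate form.

Apply L'Hôpital's rule: differentiate numerator and denominator separately.
  f(x) = 4·sin(x)^2   ⇒   f'(x) = 8·sin(x)·cos(x)
  g(x) = atan(x)   ⇒   g'(x) = 1/(x^2 + 1)
  lim(x→0) f'(x)/g'(x) = lim(x→0) (8·sin(x)·cos(x))/(1/(x^2 + 1))
  = 0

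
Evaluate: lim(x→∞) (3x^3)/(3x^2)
This is an ∞/∞ indeterminate form.

Apply L'Hôpital's rule: differentiate numerator and denominator separately.
  f(x) = 3·x^3   ⇒   f'(x) = 9·x^2
  g(x) = 3·x^2   ⇒   g'(x) = 6·x
  lim(x→∞) f'(x)/g'(x) = lim(x→∞) (9·x^2)/(6·x)
  = ∞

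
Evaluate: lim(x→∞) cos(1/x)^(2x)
This is an exponential indeterminate form.

For exponential indeterminate forms, take the natural log:
  Let L = lim(x→∞) cos(1/x)^(2x)
  Then ln(L) = lim(x→∞) [exponent × ln(base)]
  Evaluate using L'Hôpital or standard limits, then exponentiate.
  L = 1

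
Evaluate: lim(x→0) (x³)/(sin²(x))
This is a 0/0 indeterminate form.

Apply L'Hôpital's rule: differentiate numerator and denominator separately.
  f(x) = x^3   ⇒   f'(x) = 3·x^2
  g(x) = sin(x)^2   ⇒   g'(x) = 2·sin(x)·cos(x)
  lim(x→0) f'(x)/g'(x) = lim(x→0) (3·x^2)/(2·sin(x)·cos(x))
  = 0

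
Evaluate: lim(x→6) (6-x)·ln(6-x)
This is a 0·∞ indeterminate form.

Rewrite 0·∞ as a quotient (0/0 or ∞/∞ form), then apply L'Hôpital's rule:
  lim(x→6) (6-x)·ln(6-x) = 0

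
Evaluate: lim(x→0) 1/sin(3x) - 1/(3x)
This is an ∞-∞ indeterminate form.

Combine fractions or rationalize to convert ∞-∞ to 0/0 form:
  lim(x→0) 1/sin(3x) - 1/(3x) = 0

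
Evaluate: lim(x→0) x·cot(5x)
This is a 0·∞ indeterminate form.

Rewrite 0·∞ as a quotient (0/0 or ∞/∞ form), then apply L'Hôpital's rule:
  lim(x→0) x·cot(5x) = 1/5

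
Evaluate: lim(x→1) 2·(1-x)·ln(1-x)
This is a 0·∞ indeterminate form.

Rewrite 0·∞ as a quotient (0/0 or ∞/∞ form), then apply L'Hôpital's rule:
  lim(x→1) 2·(1-x)·ln(1-x) = 0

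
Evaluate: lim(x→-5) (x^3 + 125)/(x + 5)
This is a standard limit.

Factor or rationalize the expression:
  lim(x→-5) (x^3 + 125)/(x + 5) = 75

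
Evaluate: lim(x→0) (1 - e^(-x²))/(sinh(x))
This is a 0/0 indeterminate form.

Apply L'Hôpital's rule: differentiate numerator and denominator separately.
  f(x) = 1 - e^(-x^2)   ⇒   f'(x) = 2·x·e^(-x^2)
  g(x) = sinh(x)   ⇒   g'(x) = cosh(x)
  lim(x→0) f'(x)/g'(x) = lim(x→0) (2·x·e^(-x^2))/(cosh(x))
  = 0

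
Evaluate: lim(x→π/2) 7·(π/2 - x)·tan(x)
This is a 0·∞ indeterminate form.

Rewrite 0·∞ as a quotient (0/0 or ∞/∞ form), then apply L'Hôpital's rule:
  lim(x→π/2) 7·(π/2 - x)·tan(x) = 7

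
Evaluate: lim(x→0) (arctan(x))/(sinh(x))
This is a 0/0 indeterminate form.

Apply L'Hôpital's rule: differentiate numerator and denominator separately.
  f(x) = atan(x)   ⇒   f'(x) = 1/(x^2 + 1)
  g(x) = sinh(x)   ⇒   g'(x) = cosh(x)
  lim(x→0) f'(x)/g'(x) = lim(x→0) (1/(x^2 + 1))/(cosh(x))
  = 1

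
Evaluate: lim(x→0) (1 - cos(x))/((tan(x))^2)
This is a 0/0 indeterminate form.

Apply L'Hôpital's rule: differentiate numerator and denominator separately.
  f(x) = 1 - cos(x)   ⇒   f'(x) = sin(x)
  g(x) = tan(x)^2   ⇒   g'(x) = (2·tan(x)^2 + 2)·tan(x)
  lim(x→0) f'(x)/g'(x) = lim(x→0) (sin(x))/((2·tan(x)^2 + 2)·tan(x))
  = 1/2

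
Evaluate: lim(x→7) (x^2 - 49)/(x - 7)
This is a standard limit.

Factor or rationalize the expression:
  lim(x→7) (x^2 - 49)/(x - 7) = 14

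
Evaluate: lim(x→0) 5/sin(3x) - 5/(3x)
This is an ∞-∞ indeterminate form.

Combine fractions or rationalize to convert ∞-∞ to 0/0 form:
  lim(x→0) 5/sin(3x) - 5/(3x) = 0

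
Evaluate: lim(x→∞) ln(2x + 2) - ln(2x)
This is an ∞-∞ indeterminate form.

Combine fractions or rationalize to convert ∞-∞ to 0/0 form:
  lim(x→∞) ln(2x + 2) - ln(2x) = 0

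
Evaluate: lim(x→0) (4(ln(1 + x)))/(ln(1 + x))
This is a 0/0 indeterminate form.

Apply L'Hôpital's rule: differentiate numerator and denominator separately.
  f(x) = 4·ln(x + 1)   ⇒   f'(x) = 4/(x + 1)
  g(x) = ln(x + 1)   ⇒   g'(x) = 1/(x + 1)
  lim(x→0) f'(x)/g'(x) = lim(x→0) (4/(x + 1))/(1/(x + 1))
  = 4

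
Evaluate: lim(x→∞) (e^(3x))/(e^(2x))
This is an ∞/∞ indeterminate form.

Apply L'Hôpital's rule: differentiate numerator and denominator separately.
  f(x) = e^(3·x)   ⇒   f'(x) = 3·e^(3·x)
  g(x) = e^(2·x)   ⇒   g'(x) = 2·e^(2·x)
  lim(x→∞) f'(x)/g'(x) = lim(x→∞) (3·e^(3·x))/(2·e^(2·x))
  = ∞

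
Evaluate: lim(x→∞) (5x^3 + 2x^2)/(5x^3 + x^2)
This is an ∞/∞ indeterminate form.

Apply L'Hôpital's rule: differentiate numerator and denominator separately.
  f(x) = 5·x^3 + 2·x^2   ⇒   f'(x) = 15·x^2 + 4·x
  g(x) = 5·x^3 + x^2   ⇒   g'(x) = 15·x^2 + 2·x
  lim(x→∞) f'(x)/g'(x) = lim(x→∞) (15·x^2 + 4·x)/(15·x^2 + 2·x)
  = 1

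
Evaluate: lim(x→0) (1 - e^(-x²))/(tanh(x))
This is a 0/0 indeterminate form.

Apply L'Hôpital's rule: differentiate numerator and denominator separately.
  f(x) = 1 - e^(-x^2)   ⇒   f'(x) = 2·x·e^(-x^2)
  g(x) = tanh(x)   ⇒   g'(x) = 1 - tanh(x)^2
  lim(x→0) f'(x)/g'(x) = lim(x→0) (2·x·e^(-x^2))/(1 - tanh(x)^2)
  = 0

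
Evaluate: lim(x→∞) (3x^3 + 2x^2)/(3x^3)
This is an ∞/∞ indeterminate form.

Apply L'Hôpital's rule: differentiate numerator and denominator separately.
  f(x) = 3·x^3 + 2·x^2   ⇒   f'(x) = 9·x^2 + 4·x
  g(x) = 3·x^3   ⇒   g'(x) = 9·x^2
  lim(x→∞) f'(x)/g'(x) = lim(x→∞) (9·x^2 + 4·x)/(9·x^2)
  = 1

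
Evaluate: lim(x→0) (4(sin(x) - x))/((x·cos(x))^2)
This is a 0/0 indeterminate form.

Apply L'Hôpital's rule: differentiate numerator and denominator separately.
  f(x) = -4·x + 4·sin(x)   ⇒   f'(x) = 4·cos(x) - 4
  g(x) = x^2·cos(x)^2   ⇒   g'(x) = -2·x^2·sin(x)·cos(x) + 2·x·cos(x)^2
  lim(x→0) f'(x)/g'(x) = lim(x→0) (4·cos(x) - 4)/(-2·x^2·sin(x)·cos(x) + 2·x·cos(x)^2)
  = 0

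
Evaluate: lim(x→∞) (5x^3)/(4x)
This is an ∞/∞ indeterminate form.

Apply L'Hôpital's rule: differentiate numerator and denominator separately.
  f(x) = 5·x^3   ⇒   f'(x) = 15·x^2
  g(x) = 4·x   ⇒   g'(x) = 4
  lim(x→∞) f'(x)/g'(x) = lim(x→∞) (15·x^2)/(4)
  = ∞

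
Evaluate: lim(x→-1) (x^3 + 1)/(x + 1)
This is a standard limit.

Factor or rationalize the expression:
  lim(x→-1) (x^3 + 1)/(x + 1) = 3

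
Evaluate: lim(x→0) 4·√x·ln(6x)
This is a 0·∞ indeterminate form.

Rewrite 0·∞ as a quotient (0/0 or ∞/∞ form), then apply L'Hôpital's rule:
  lim(x→0) 4·√x·ln(6x) = 0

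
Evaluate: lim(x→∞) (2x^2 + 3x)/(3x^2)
This is an ∞/∞ indeterminate form.

Apply L'Hôpital's rule: differentiate numerator and denominator separately.
  f(x) = 2·x^2 + 3·x   ⇒   f'(x) = 4·x + 3
  g(x) = 3·x^2   ⇒   g'(x) = 6·x
  lim(x→∞) f'(x)/g'(x) = lim(x→∞) (4·x + 3)/(6·x)
  = 2/3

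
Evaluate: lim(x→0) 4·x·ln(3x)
This is a 0·∞ indeterminate form.

Rewrite 0·∞ as a quotient (0/0 or ∞/∞ form), then apply L'Hôpital's rule:
  lim(x→0) 4·x·ln(3x) = 0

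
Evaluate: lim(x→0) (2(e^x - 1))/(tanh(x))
This is a 0/0 indeterminate form.

Apply L'Hôpital's rule: differentiate numerator and denominator separately.
  f(x) = 2·e^(x) - 2   ⇒   f'(x) = 2·e^(x)
  g(x) = tanh(x)   ⇒   g'(x) = 1 - tanh(x)^2
  lim(x→0) f'(x)/g'(x) = lim(x→0) (2·e^(x))/(1 - tanh(x)^2)
  = 2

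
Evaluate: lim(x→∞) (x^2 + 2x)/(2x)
This is an ∞/∞ indeterminate form.

Apply L'Hôpital's rule: differentiate numerator and denominator separately.
  f(x) = x^2 + 2·x   ⇒   f'(x) = 2·x + 2
  g(x) = 2·x   ⇒   g'(x) = 2
  lim(x→∞) f'(x)/g'(x) = lim(x→∞) (2·x + 2)/(2)
  = ∞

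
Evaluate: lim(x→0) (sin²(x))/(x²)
This is a 0/0 indeterminate form.

Apply L'Hôpital's rule: differentiate numerator and denominator separately.
  f(x) = sin(x)^2   ⇒   f'(x) = 2·sin(x)·cos(x)
  g(x) = x^2   ⇒   g'(x) = 2·x
  lim(x→0) f'(x)/g'(x) = lim(x→0) (2·sin(x)·cos(x))/(2·x)
  = 1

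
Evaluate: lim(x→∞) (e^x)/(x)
This is an ∞/∞ indeterminate form.

Apply L'Hôpital's rule: differentiate numerator and denominator separately.
  f(x) = e^(x)   ⇒   f'(x) = e^(x)
  g(x) = x   ⇒   g'(x) = 1
  lim(x→∞) f'(x)/g'(x) = lim(x→∞) (e^(x))/(1)
  = ∞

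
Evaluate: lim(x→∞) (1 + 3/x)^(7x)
This is an exponential indeterminate form.

For exponential indeterminate forms, take the natural log:
  Let L = lim(x→∞) (1 + 3/x)^(7x)
  Then ln(L) = lim(x→∞) [exponent × ln(base)]
  Evaluate using L'Hôpital or standard limits, then exponentiate.
  L = e^(21)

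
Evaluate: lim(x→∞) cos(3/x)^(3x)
This is an exponential indeterminate form.

For exponential indeterminate forms, take the natural log:
  Let L = lim(x→∞) cos(3/x)^(3x)
  Then ln(L) = lim(x→∞) [exponent × ln(base)]
  Evaluate using L'Hôpital or standard limits, then exponentiate.
  L = 1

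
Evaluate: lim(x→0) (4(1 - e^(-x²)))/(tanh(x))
This is a 0/0 indeterminate form.

Apply L'Hôpital's rule: differentiate numerator and denominator separately.
  f(x) = 4 - 4·e^(-x^2)   ⇒   f'(x) = 8·x·e^(-x^2)
  g(x) = tanh(x)   ⇒   g'(x) = 1 - tanh(x)^2
  lim(x→0) f'(x)/g'(x) = lim(x→0) (8·x·e^(-x^2))/(1 - tanh(x)^2)
  = 0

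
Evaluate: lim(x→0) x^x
This is an exponential indeterminate form.

For exponential indeterminate forms, take the natural log:
  Let L = lim(x→0) x^x
  Then ln(L) = lim(x→0) [exponent × ln(base)]
  Evaluate using L'Hôpital or standard limits, then exponentiate.
  L = 1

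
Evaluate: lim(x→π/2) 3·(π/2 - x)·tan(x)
This is a 0·∞ indeterminate form.

Rewrite 0·∞ as a quotient (0/0 or ∞/∞ form), then apply L'Hôpital's rule:
  lim(x→π/2) 3·(π/2 - x)·tan(x) = 3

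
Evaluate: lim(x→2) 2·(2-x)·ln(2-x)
This is a 0·∞ indeterminate form.

Rewrite 0·∞ as a quotient (0/0 or ∞/∞ form), then apply L'Hôpital's rule:
  lim(x→2) 2·(2-x)·ln(2-x) = 0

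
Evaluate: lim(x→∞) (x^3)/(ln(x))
This is an ∞/∞ indeterminate form.

Apply L'Hôpital's rule: differentiate numerator and denominator separately.
  f(x) = x^3   ⇒   f'(x) = 3·x^2
  g(x) = ln(x)   ⇒   g'(x) = 1/x
  lim(x→∞) f'(x)/g'(x) = lim(x→∞) (3·x^2)/(1/x)
  = ∞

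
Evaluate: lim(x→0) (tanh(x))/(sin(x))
This is a 0/0 indeterminate form.

Apply L'Hôpital's rule: differentiate numerator and denominator separately.
  f(x) = tanh(x)   ⇒   f'(x) = 1 - tanh(x)^2
  g(x) = sin(x)   ⇒   g'(x) = cos(x)
  lim(x→0) f'(x)/g'(x) = lim(x→0) (1 - tanh(x)^2)/(cos(x))
  = 1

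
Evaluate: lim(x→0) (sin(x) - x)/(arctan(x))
This is a 0/0 indeterminate form.

Apply L'Hôpital's rule: differentiate numerator and denominator separately.
  f(x) = -x + sin(x)   ⇒   f'(x) = cos(x) - 1
  g(x) = atan(x)   ⇒   g'(x) = 1/(x^2 + 1)
  lim(x→0) f'(x)/g'(x) = lim(x→0) (cos(x) - 1)/(1/(x^2 + 1))
  = 0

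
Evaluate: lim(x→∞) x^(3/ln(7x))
This is an exponential indeterminate form.

For exponential indeterminate forms, take the natural log:
  Let L = lim(x→∞) x^(3/ln(7x))
  Then ln(L) = lim(x→∞) [exponent × ln(base)]
  Evaluate using L'Hôpital or standard limits, then exponentiate.
  L = e^(3)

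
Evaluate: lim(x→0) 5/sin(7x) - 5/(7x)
This is an ∞-∞ indeterminate form.

Combine fractions or rationalize to convert ∞-∞ to 0/0 form:
  lim(x→0) 5/sin(7x) - 5/(7x) = 0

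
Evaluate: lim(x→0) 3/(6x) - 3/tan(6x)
This is an ∞-∞ indeterminate form.

Combine fractions or rationalize to convert ∞-∞ to 0/0 form:
  lim(x→0) 3/(6x) - 3/tan(6x) = 0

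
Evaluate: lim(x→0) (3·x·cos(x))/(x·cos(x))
This is a 0/0 indeterminate form.

Apply L'Hôpital's rule: differentiate numerator and denominator separately.
  f(x) = 3·x·cos(x)   ⇒   f'(x) = -3·x·sin(x) + 3·cos(x)
  g(x) = x·cos(x)   ⇒   g'(x) = -x·sin(x) + cos(x)
  lim(x→0) f'(x)/g'(x) = lim(x→0) (-3·x·sin(x) + 3·cos(x))/(-x·sin(x) + cos(x))
  = 3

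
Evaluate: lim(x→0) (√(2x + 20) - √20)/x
This is a standard limit.

Factor or rationalize the expression:
  lim(x→0) (√(2x + 20) - √20)/x = sqrt(5)/10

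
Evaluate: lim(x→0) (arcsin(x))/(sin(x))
This is a 0/0 indeterminate form.

Apply L'Hôpital's rule: differentiate numerator and denominator separately.
  f(x) = asin(x)   ⇒   f'(x) = 1/sqrt(1 - x^2)
  g(x) = sin(x)   ⇒   g'(x) = cos(x)
  lim(x→0) f'(x)/g'(x) = lim(x→0) (1/sqrt(1 - x^2))/(cos(x))
  = 1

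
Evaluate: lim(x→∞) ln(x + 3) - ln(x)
This is an ∞-∞ indeterminate form.

Combine fractions or rationalize to convert ∞-∞ to 0/0 form:
  lim(x→∞) ln(x + 3) - ln(x) = 0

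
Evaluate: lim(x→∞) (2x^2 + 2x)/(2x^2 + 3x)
This is an ∞/∞ indeterminate form.

Apply L'Hôpital's rule: differentiate numerator and denominator separately.
  f(x) = 2·x^2 + 2·x   ⇒   f'(x) = 4·x + 2
  g(x) = 2·x^2 + 3·x   ⇒   g'(x) = 4·x + 3
  lim(x→∞) f'(x)/g'(x) = lim(x→∞) (4·x + 2)/(4·x + 3)
  = 1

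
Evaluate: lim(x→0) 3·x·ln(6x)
This is a 0·∞ indeterminate form.

Rewrite 0·∞ as a quotient (0/0 or ∞/∞ form), then apply L'Hôpital's rule:
  lim(x→0) 3·x·ln(6x) = 0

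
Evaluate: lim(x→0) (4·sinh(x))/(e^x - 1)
This is a 0/0 indeterminate form.

Apply L'Hôpital's rule: differentiate numerator and denominator separately.
  f(x) = 4·sinh(x)   ⇒   f'(x) = 4·cosh(x)
  g(x) = e^(x) - 1   ⇒   g'(x) = e^(x)
  lim(x→0) f'(x)/g'(x) = lim(x→0) (4·cosh(x))/(e^(x))
  = 4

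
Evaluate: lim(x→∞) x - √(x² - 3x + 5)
This is an ∞-∞ indeterminate form.

Combine fractions or rationalize to convert ∞-∞ to 0/0 form:
  lim(x→∞) x - √(x² - 3x + 5) = 3/2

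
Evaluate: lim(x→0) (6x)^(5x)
This is an exponential indeterminate form.

For exponential indeterminate forms, take the natural log:
  Let L = lim(x→0) (6x)^(5x)
  Then ln(L) = lim(x→0) [exponent × ln(base)]
  Evaluate using L'Hôpital or standard limits, then exponentiate.
  L = 1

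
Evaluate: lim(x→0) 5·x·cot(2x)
This is a 0·∞ indeterminate form.

Rewrite 0·∞ as a quotient (0/0 or ∞/∞ form), then apply L'Hôpital's rule:
  lim(x→0) 5·x·cot(2x) = 5/2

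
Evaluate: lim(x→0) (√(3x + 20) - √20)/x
This is a standard limit.

Factor or rationalize the expression:
  lim(x→0) (√(3x + 20) - √20)/x = 3·sqrt(5)/20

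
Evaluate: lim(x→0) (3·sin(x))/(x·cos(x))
This is a 0/0 indeterminate form.

Apply L'Hôpital's rule: differentiate numerator and denominator separately.
  f(x) = 3·sin(x)   ⇒   f'(x) = 3·cos(x)
  g(x) = x·cos(x)   ⇒   g'(x) = -x·sin(x) + cos(x)
  lim(x→0) f'(x)/g'(x) = lim(x→0) (3·cos(x))/(-x·sin(x) + cos(x))
  = 3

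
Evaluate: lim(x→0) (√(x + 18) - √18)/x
This is a standard limit.

Factor or rationalize the expression:
  lim(x→0) (√(x + 18) - √18)/x = sqrt(2)/12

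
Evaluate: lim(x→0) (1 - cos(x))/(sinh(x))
This is a 0/0 indeterminate form.

Apply L'Hôpital's rule: differentiate numerator and denominator separately.
  f(x) = 1 - cos(x)   ⇒   f'(x) = sin(x)
  g(x) = sinh(x)   ⇒   g'(x) = cosh(x)
  lim(x→0) f'(x)/g'(x) = lim(x→0) (sin(x))/(cosh(x))
  = 0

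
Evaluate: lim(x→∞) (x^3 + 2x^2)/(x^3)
This is an ∞/∞ indeterminate form.

Apply L'Hôpital's rule: differentiate numerator and denominator separately.
  f(x) = x^3 + 2·x^2   ⇒   f'(x) = 3·x^2 + 4·x
  g(x) = x^3   ⇒   g'(x) = 3·x^2
  lim(x→∞) f'(x)/g'(x) = lim(x→∞) (3·x^2 + 4·x)/(3·x^2)
  = 1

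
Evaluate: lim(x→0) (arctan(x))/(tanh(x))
This is a 0/0 indeterminate form.

Apply L'Hôpital's rule: differentiate numerator and denominator separately.
  f(x) = atan(x)   ⇒   f'(x) = 1/(x^2 + 1)
  g(x) = tanh(x)   ⇒   g'(x) = 1 - tanh(x)^2
  lim(x→0) f'(x)/g'(x) = lim(x→0) (1/(x^2 + 1))/(1 - tanh(x)^2)
  = 1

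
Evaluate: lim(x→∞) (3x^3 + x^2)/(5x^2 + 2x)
This is an ∞/∞ indeterminate form.

Apply L'Hôpital's rule: differentiate numerator and denominator separately.
  f(x) = 3·x^3 + x^2   ⇒   f'(x) = 9·x^2 + 2·x
  g(x) = 5·x^2 + 2·x   ⇒   g'(x) = 10·x + 2
  lim(x→∞) f'(x)/g'(x) = lim(x→∞) (9·x^2 + 2·x)/(10·x + 2)
  = ∞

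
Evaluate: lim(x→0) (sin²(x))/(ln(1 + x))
This is a 0/0 indeterminate form.

Apply L'Hôpital's rule: differentiate numerator and denominator separately.
  f(x) = sin(x)^2   ⇒   f'(x) = 2·sin(x)·cos(x)
  g(x) = ln(x + 1)   ⇒   g'(x) = 1/(x + 1)
  lim(x→0) f'(x)/g'(x) = lim(x→0) (2·sin(x)·cos(x))/(1/(x + 1))
  = 0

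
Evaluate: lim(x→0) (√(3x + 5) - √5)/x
This is a standard limit.

Factor or rationalize the expression:
  lim(x→0) (√(3x + 5) - √5)/x = 3·sqrt(5)/10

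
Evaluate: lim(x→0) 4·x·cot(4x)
This is a 0·∞ indeterminate form.

Rewrite 0·∞ as a quotient (0/0 or ∞/∞ form), then apply L'Hôpital's rule:
  lim(x→0) 4·x·cot(4x) = 1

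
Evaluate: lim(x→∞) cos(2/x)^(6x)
This is an exponential indeterminate form.

For exponential indeterminate forms, take the natural log:
  Let L = lim(x→∞) cos(2/x)^(6x)
  Then ln(L) = lim(x→∞) [exponent × ln(base)]
  Evaluate using L'Hôpital or standard limits, then exponentiate.
  L = 1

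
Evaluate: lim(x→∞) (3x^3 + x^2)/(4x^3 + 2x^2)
This is an ∞/∞ indeterminate form.

Apply L'Hôpital's rule: differentiate numerator and denominator separately.
  f(x) = 3·x^3 + x^2   ⇒   f'(x) = 9·x^2 + 2·x
  g(x) = 4·x^3 + 2·x^2   ⇒   g'(x) = 12·x^2 + 4·x
  lim(x→∞) f'(x)/g'(x) = lim(x→∞) (9·x^2 + 2·x)/(12·x^2 + 4·x)
  = 3/4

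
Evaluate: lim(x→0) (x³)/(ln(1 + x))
This is a 0/0 indeterminate form.

Apply L'Hôpital's rule: differentiate numerator and denominator separately.
  f(x) = x^3   ⇒   f'(x) = 3·x^2
  g(x) = ln(x + 1)   ⇒   g'(x) = 1/(x + 1)
  lim(x→0) f'(x)/g'(x) = lim(x→0) (3·x^2)/(1/(x + 1))
  = 0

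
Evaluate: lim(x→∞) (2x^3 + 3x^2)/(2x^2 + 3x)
This is an ∞/∞ indeterminate form.

Apply L'Hôpital's rule: differentiate numerator and denominator separately.
  f(x) = 2·x^3 + 3·x^2   ⇒   f'(x) = 6·x^2 + 6·x
  g(x) = 2·x^2 + 3·x   ⇒   g'(x) = 4·x + 3
  lim(x→∞) f'(x)/g'(x) = lim(x→∞) (6·x^2 + 6·x)/(4·x + 3)
  = ∞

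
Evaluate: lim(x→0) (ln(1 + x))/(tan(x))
This is a 0/0 indeterminate form.

Apply L'Hôpital's rule: differentiate numerator and denominator separately.
  f(x) = ln(x + 1)   ⇒   f'(x) = 1/(x + 1)
  g(x) = tan(x)   ⇒   g'(x) = tan(x)^2 + 1
  lim(x→0) f'(x)/g'(x) = lim(x→0) (1/(x + 1))/(tan(x)^2 + 1)
  = 1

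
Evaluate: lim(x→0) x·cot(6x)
This is a 0·∞ indeterminate form.

Rewrite 0·∞ as a quotient (0/0 or ∞/∞ form), then apply L'Hôpital's rule:
  lim(x→0) x·cot(6x) = 1/6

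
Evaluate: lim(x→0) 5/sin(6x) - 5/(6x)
This is an ∞-∞ indeterminate form.

Combine fractions or rationalize to convert ∞-∞ to 0/0 form:
  lim(x→0) 5/sin(6x) - 5/(6x) = 0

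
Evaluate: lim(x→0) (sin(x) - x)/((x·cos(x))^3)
This is a 0/0 indeterminate form.

Apply L'Hôpital's rule: differentiate numerator and denominator separately.
  f(x) = -x + sin(x)   ⇒   f'(x) = cos(x) - 1
  g(x) = x^3·cos(x)^3   ⇒   g'(x) = -3·x^3·sin(x)·cos(x)^2 + 3·x^2·cos(x)^3
  lim(x→0) f'(x)/g'(x) = lim(x→0) (cos(x) - 1)/(-3·x^3·sin(x)·cos(x)^2 + 3·x^2·cos(x)^3)
  = -1/6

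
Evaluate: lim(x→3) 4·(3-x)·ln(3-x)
This is a 0·∞ indeterminate form.

Rewrite 0·∞ as a quotient (0/0 or ∞/∞ form), then apply L'Hôpital's rule:
  lim(x→3) 4·(3-x)·ln(3-x) = 0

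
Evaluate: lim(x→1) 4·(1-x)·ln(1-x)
This is a 0·∞ indeterminate form.

Rewrite 0·∞ as a quotient (0/0 or ∞/∞ form), then apply L'Hôpital's rule:
  lim(x→1) 4·(1-x)·ln(1-x) = 0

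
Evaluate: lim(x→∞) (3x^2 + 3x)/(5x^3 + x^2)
This is an ∞/∞ indeterminate form.

Apply L'Hôpital's rule: differentiate numerator and denominator separately.
  f(x) = 3·x^2 + 3·x   ⇒   f'(x) = 6·x + 3
  g(x) = 5·x^3 + x^2   ⇒   g'(x) = 15·x^2 + 2·x
  lim(x→∞) f'(x)/g'(x) = lim(x→∞) (6·x + 3)/(15·x^2 + 2·x)
  = 0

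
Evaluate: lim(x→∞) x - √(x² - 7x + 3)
This is an ∞-∞ indeterminate form.

Combine fractions or rationalize to convert ∞-∞ to 0/0 form:
  lim(x→∞) x - √(x² - 7x + 3) = 7/2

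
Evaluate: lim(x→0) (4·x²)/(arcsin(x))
This is a 0/0 indeterminate form.

Apply L'Hôpital's rule: differentiate numerator and denominator separately.
  f(x) = 4·x^2   ⇒   f'(x) = 8·x
  g(x) = asin(x)   ⇒   g'(x) = 1/sqrt(1 - x^2)
  lim(x→0) f'(x)/g'(x) = lim(x→0) (8·x)/(1/sqrt(1 - x^2))
  = 0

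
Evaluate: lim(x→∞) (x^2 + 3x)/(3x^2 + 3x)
This is an ∞/∞ indeterminate form.

Apply L'Hôpital's rule: differentiate numerator and denominator separately.
  f(x) = x^2 + 3·x   ⇒   f'(x) = 2·x + 3
  g(x) = 3·x^2 + 3·x   ⇒   g'(x) = 6·x + 3
  lim(x→∞) f'(x)/g'(x) = lim(x→∞) (2·x + 3)/(6·x + 3)
  = 1/3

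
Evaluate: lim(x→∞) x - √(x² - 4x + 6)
This is an ∞-∞ indeterminate form.

Combine fractions or rationalize to convert ∞-∞ to 0/0 form:
  lim(x→∞) x - √(x² - 4x + 6) = 2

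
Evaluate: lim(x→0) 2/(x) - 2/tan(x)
This is an ∞-∞ indeterminate form.

Combine fractions or rationalize to convert ∞-∞ to 0/0 form:
  lim(x→0) 2/(x) - 2/tan(x) = 0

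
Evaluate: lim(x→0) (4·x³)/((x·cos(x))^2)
This is a 0/0 indeterminate form.

Apply L'Hôpital's rule: differentiate numerator and denominator separately.
  f(x) = 4·x^3   ⇒   f'(x) = 12·x^2
  g(x) = x^2·cos(x)^2   ⇒   g'(x) = -2·x^2·sin(x)·cos(x) + 2·x·cos(x)^2
  lim(x→0) f'(x)/g'(x) = lim(x→0) (12·x^2)/(-2·x^2·sin(x)·cos(x) + 2·x·cos(x)^2)
  = 0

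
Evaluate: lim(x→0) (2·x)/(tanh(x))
This is a 0/0 indeterminate form.

Apply L'Hôpital's rule: differentiate numerator and denominator separately.
  f(x) = 2·x   ⇒   f'(x) = 2
  g(x) = tanh(x)   ⇒   g'(x) = 1 - tanh(x)^2
  lim(x→0) f'(x)/g'(x) = lim(x→0) (2)/(1 - tanh(x)^2)
  = 2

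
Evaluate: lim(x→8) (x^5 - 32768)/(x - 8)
This is a standard limit.

Factor or rationalize the expression:
  lim(x→8) (x^5 - 32768)/(x - 8) = 20480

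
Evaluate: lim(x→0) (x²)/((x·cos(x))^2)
This is a 0/0 indeterminate form.

Apply L'Hôpital's rule: differentiate numerator and denominator separately.
  f(x) = x^2   ⇒   f'(x) = 2·x
  g(x) = x^2·cos(x)^2   ⇒   g'(x) = -2·x^2·sin(x)·cos(x) + 2·x·cos(x)^2
  lim(x→0) f'(x)/g'(x) = lim(x→0) (2·x)/(-2·x^2·sin(x)·cos(x) + 2·x·cos(x)^2)
  = 1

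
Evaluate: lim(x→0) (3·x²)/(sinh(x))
This is a 0/0 indeterminate form.

Apply L'Hôpital's rule: differentiate numerator and denominator separately.
  f(x) = 3·x^2   ⇒   f'(x) = 6·x
  g(x) = sinh(x)   ⇒   g'(x) = cosh(x)
  lim(x→0) f'(x)/g'(x) = lim(x→0) (6·x)/(cosh(x))
  = 0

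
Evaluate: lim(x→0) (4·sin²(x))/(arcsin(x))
This is a 0/0 indeterminate form.

Apply L'Hôpital's rule: differentiate numerator and denominator separately.
  f(x) = 4·sin(x)^2   ⇒   f'(x) = 8·sin(x)·cos(x)
  g(x) = asin(x)   ⇒   g'(x) = 1/sqrt(1 - x^2)
  lim(x→0) f'(x)/g'(x) = lim(x→0) (8·sin(x)·cos(x))/(1/sqrt(1 - x^2))
  = 0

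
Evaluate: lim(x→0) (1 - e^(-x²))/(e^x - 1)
This is a 0/0 indeterminate form.

Apply L'Hôpital's rule: differentiate numerator and denominator separately.
  f(x) = 1 - e^(-x^2)   ⇒   f'(x) = 2·x·e^(-x^2)
  g(x) = e^(x) - 1   ⇒   g'(x) = e^(x)
  lim(x→0) f'(x)/g'(x) = lim(x→0) (2·x·e^(-x^2))/(e^(x))
  = 0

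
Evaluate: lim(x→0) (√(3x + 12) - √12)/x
This is a standard limit.

Factor or rationalize the expression:
  lim(x→0) (√(3x + 12) - √12)/x = sqrt(3)/4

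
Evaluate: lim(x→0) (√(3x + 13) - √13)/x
This is a standard limit.

Factor or rationalize the expression:
  lim(x→0) (√(3x + 13) - √13)/x = 3·sqrt(13)/26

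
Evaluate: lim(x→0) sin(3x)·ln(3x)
This is a 0·∞ indeterminate form.

Rewrite 0·∞ as a quotient (0/0 or ∞/∞ form), then apply L'Hôpital's rule:
  lim(x→0) sin(3x)·ln(3x) = 0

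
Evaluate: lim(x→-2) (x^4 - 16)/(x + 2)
This is a standard limit.

Factor or rationalize the expression:
  lim(x→-2) (x^4 - 16)/(x + 2) = -32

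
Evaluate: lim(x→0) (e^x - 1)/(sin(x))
This is a 0/0 indeterminate form.

Apply L'Hôpital's rule: differentiate numerator and denominator separately.
  f(x) = e^(x) - 1   ⇒   f'(x) = e^(x)
  g(x) = sin(x)   ⇒   g'(x) = cos(x)
  lim(x→0) f'(x)/g'(x) = lim(x→0) (e^(x))/(cos(x))
  = 1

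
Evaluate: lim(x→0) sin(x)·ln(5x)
This is a 0·∞ indeterminate form.

Rewrite 0·∞ as a quotient (0/0 or ∞/∞ form), then apply L'Hôpital's rule:
  lim(x→0) sin(x)·ln(5x) = 0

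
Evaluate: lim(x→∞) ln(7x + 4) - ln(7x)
This is an ∞-∞ indeterminate form.

Combine fractions or rationalize to convert ∞-∞ to 0/0 form:
  lim(x→∞) ln(7x + 4) - ln(7x) = 0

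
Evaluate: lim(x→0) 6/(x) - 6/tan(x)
This is an ∞-∞ indeterminate form.

Combine fractions or rationalize to convert ∞-∞ to 0/0 form:
  lim(x→0) 6/(x) - 6/tan(x) = 0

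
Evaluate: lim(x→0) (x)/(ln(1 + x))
This is a 0/0 indeterminate form.

Apply L'Hôpital's rule: differentiate numerator and denominator separately.
  f(x) = x   ⇒   f'(x) = 1
  g(x) = ln(x + 1)   ⇒   g'(x) = 1/(x + 1)
  lim(x→0) f'(x)/g'(x) = lim(x→0) (1)/(1/(x + 1))
  = 1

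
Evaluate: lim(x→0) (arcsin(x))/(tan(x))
This is a 0/0 indeterminate form.

Apply L'Hôpital's rule: differentiate numerator and denominator separately.
  f(x) = asin(x)   ⇒   f'(x) = 1/sqrt(1 - x^2)
  g(x) = tan(x)   ⇒   g'(x) = tan(x)^2 + 1
  lim(x→0) f'(x)/g'(x) = lim(x→0) (1/sqrt(1 - x^2))/(tan(x)^2 + 1)
  = 1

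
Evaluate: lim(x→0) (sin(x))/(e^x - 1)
This is a 0/0 indeterminate form.

Apply L'Hôpital's rule: differentiate numerator and denominator separately.
  f(x) = sin(x)   ⇒   f'(x) = cos(x)
  g(x) = e^(x) - 1   ⇒   g'(x) = e^(x)
  lim(x→0) f'(x)/g'(x) = lim(x→0) (cos(x))/(e^(x))
  = 1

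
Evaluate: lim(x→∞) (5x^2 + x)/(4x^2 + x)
This is an ∞/∞ indeterminate form.

Apply L'Hôpital's rule: differentiate numerator and denominator separately.
  f(x) = 5·x^2 + x   ⇒   f'(x) = 10·x + 1
  g(x) = 4·x^2 + x   ⇒   g'(x) = 8·x + 1
  lim(x→∞) f'(x)/g'(x) = lim(x→∞) (10·x + 1)/(8·x + 1)
  = 5/4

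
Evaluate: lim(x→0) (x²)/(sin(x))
This is a 0/0 indeterminate form.

Apply L'Hôpital's rule: differentiate numerator and denominator separately.
  f(x) = x^2   ⇒   f'(x) = 2·x
  g(x) = sin(x)   ⇒   g'(x) = cos(x)
  lim(x→0) f'(x)/g'(x) = lim(x→0) (2·x)/(cos(x))
  = 0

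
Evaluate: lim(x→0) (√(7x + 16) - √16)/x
This is a standard limit.

Factor or rationalize the expression:
  lim(x→0) (√(7x + 16) - √16)/x = 7/8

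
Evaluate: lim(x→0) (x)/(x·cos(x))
This is a 0/0 indeterminate form.

Apply L'Hôpital's rule: differentiate numerator and denominator separately.
  f(x) = x   ⇒   f'(x) = 1
  g(x) = x·cos(x)   ⇒   g'(x) = -x·sin(x) + cos(x)
  lim(x→0) f'(x)/g'(x) = lim(x→0) (1)/(-x·sin(x) + cos(x))
  = 1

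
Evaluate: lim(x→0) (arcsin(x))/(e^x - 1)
This is a 0/0 indeterminate form.

Apply L'Hôpital's rule: differentiate numerator and denominator separately.
  f(x) = asin(x)   ⇒   f'(x) = 1/sqrt(1 - x^2)
  g(x) = e^(x) - 1   ⇒   g'(x) = e^(x)
  lim(x→0) f'(x)/g'(x) = lim(x→0) (1/sqrt(1 - x^2))/(e^(x))
  = 1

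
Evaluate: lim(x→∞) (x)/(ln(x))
This is an ∞/∞ indeterminate form.

Apply L'Hôpital's rule: differentiate numerator and denominator separately.
  f(x) = x   ⇒   f'(x) = 1
  g(x) = ln(x)   ⇒   g'(x) = 1/x
  lim(x→∞) f'(x)/g'(x) = lim(x→∞) (1)/(1/x)
  = ∞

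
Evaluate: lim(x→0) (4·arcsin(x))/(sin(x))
This is a 0/0 indeterminate form.

Apply L'Hôpital's rule: differentiate numerator and denominator separately.
  f(x) = 4·asin(x)   ⇒   f'(x) = 4/sqrt(1 - x^2)
  g(x) = sin(x)   ⇒   g'(x) = cos(x)
  lim(x→0) f'(x)/g'(x) = lim(x→0) (4/sqrt(1 - x^2))/(cos(x))
  = 4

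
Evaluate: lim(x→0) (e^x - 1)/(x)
This is a 0/0 indeterminate form.

Apply L'Hôpital's rule: differentiate numerator and denominator separately.
  f(x) = e^(x) - 1   ⇒   f'(x) = e^(x)
  g(x) = x   ⇒   g'(x) = 1
  lim(x→0) f'(x)/g'(x) = lim(x→0) (e^(x))/(1)
  = 1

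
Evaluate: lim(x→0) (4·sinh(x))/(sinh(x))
This is a 0/0 indeterminate form.

Apply L'Hôpital's rule: differentiate numerator and denominator separately.
  f(x) = 4·sinh(x)   ⇒   f'(x) = 4·cosh(x)
  g(x) = sinh(x)   ⇒   g'(x) = cosh(x)
  lim(x→0) f'(x)/g'(x) = lim(x→0) (4·cosh(x))/(cosh(x))
  = 4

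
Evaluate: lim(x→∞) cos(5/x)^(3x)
This is an exponential indeterminate form.

For exponential indeterminate forms, take the natural log:
  Let L = lim(x→∞) cos(5/x)^(3x)
  Then ln(L) = lim(x→∞) [exponent × ln(base)]
  Evaluate using L'Hôpital or standard limits, then exponentiate.
  L = 1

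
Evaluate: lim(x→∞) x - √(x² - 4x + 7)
This is an ∞-∞ indeterminate form.

Combine fractions or rationalize to convert ∞-∞ to 0/0 form:
  lim(x→∞) x - √(x² - 4x + 7) = 2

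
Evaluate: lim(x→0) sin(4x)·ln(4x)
This is a 0·∞ indeterminate form.

Rewrite 0·∞ as a quotient (0/0 or ∞/∞ form), then apply L'Hôpital's rule:
  lim(x→0) sin(4x)·ln(4x) = 0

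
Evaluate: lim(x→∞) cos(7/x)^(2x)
This is an exponential indeterminate form.

For exponential indeterminate forms, take the natural log:
  Let L = lim(x→∞) cos(7/x)^(2x)
  Then ln(L) = lim(x→∞) [exponent × ln(base)]
  Evaluate using L'Hôpital or standard limits, then exponentiate.
  L = 1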